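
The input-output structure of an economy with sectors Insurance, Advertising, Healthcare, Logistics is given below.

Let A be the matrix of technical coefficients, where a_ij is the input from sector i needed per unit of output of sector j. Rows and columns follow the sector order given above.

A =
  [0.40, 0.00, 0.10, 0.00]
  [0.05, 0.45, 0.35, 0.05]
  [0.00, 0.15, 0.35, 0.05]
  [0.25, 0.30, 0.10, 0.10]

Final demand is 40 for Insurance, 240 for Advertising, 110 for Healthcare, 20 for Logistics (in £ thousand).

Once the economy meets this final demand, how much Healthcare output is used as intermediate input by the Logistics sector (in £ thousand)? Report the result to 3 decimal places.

z_34 = 16.612

I − A =
  [   0.60     0.00    -0.10     0.00]
  [  -0.05     0.55    -0.35    -0.05]
  [   0.00    -0.15     0.65    -0.05]
  [  -0.25    -0.30    -0.10     0.90]
Compute the cofactors C_ij = (−1)^(i+j)·(3×3 minor ij) of I−A; the adjugate is their transpose:
adj(I−A) = Cᵀ =
  [ 0.25600   0.01500   0.04800   0.00350]
  [ 0.04150   0.34675   0.19775   0.03025]
  [ 0.01625   0.09000   0.28800   0.02100]
  [ 0.08675   0.12975   0.11125   0.18225]
det(I−A) = Σ_j (I−A)_1j·C_1j = (0.60)(0.25600) + (0.00)(0.04150) + (-0.10)(0.01625) + (0.00)(0.08675) = 0.151975
(I − A)⁻¹ = adj(I−A) / det(I−A) ≈
  [   1.6845     0.0987     0.3158     0.0230]
  [   0.2731     2.2816     1.3012     0.1990]
  [   0.1069     0.5922     1.8950     0.1382]
  [   0.5708     0.8538     0.7320     1.1992]
First solve x = (I − A)⁻¹ d = adj(I−A)·d / det(I−A); in particular x_4 = (0.08675·40 + 0.12975·240 + 0.11125·110 + 0.18225·20) / 0.151975 = 50.4925 / 0.151975 ≈ 332.24215.
Intermediate flow from 3 to 4: z_34 = a_34 · x_4 = 0.05 × 50.4925 / 0.151975 = 2.524625 / 0.151975 ≈ 16.612.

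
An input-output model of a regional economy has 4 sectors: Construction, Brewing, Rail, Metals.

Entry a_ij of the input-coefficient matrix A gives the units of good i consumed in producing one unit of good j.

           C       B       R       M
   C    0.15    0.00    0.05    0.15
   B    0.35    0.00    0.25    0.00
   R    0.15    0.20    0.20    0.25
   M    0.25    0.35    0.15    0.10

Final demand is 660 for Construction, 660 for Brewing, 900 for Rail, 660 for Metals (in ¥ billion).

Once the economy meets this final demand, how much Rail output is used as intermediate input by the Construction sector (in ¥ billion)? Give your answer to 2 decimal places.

I − A =
  [   0.85     0.00    -0.05    -0.15]
  [  -0.35     1.00    -0.25     0.00]
  [  -0.15    -0.20     0.80    -0.25]
  [  -0.25    -0.35    -0.15     0.90]
Compute the cofactors C_ij = (−1)^(i+j)·(3×3 minor ij) of I−A; the adjugate is their transpose:
adj(I−A) = Cᵀ =
  [ 0.615625   0.059875   0.080625   0.125000]
  [ 0.288250   0.536875   0.205500   0.105125]
  [ 0.291125   0.227750   0.709125   0.245500]
  [ 0.331625   0.263375   0.220500   0.626500]
det(I−A) = Σ_j (I−A)_1j·C_1j = (0.85)(0.615625) + (0.00)(0.288250) + (-0.05)(0.291125) + (-0.15)(0.331625) = 0.45898125
(I − A)⁻¹ = adj(I−A) / det(I−A) ≈
  [   1.3413     0.1305     0.1757     0.2723]
  [   0.6280     1.1697     0.4477     0.2290]
  [   0.6343     0.4962     1.5450     0.5349]
  [   0.7225     0.5738     0.4804     1.3650]
First solve x = (I − A)⁻¹ d = adj(I−A)·d / det(I−A); in particular x_C = (0.615625·660 + 0.059875·660 + 0.080625·900 + 0.125000·660) / 0.45898125 = 600.8925 / 0.45898125 ≈ 1309.1875.
Intermediate flow from R to C: z_RC = a_RC · x_C = 0.15 × 600.8925 / 0.45898125 = 90.133875 / 0.45898125 ≈ 196.38.

z_RC = 196.38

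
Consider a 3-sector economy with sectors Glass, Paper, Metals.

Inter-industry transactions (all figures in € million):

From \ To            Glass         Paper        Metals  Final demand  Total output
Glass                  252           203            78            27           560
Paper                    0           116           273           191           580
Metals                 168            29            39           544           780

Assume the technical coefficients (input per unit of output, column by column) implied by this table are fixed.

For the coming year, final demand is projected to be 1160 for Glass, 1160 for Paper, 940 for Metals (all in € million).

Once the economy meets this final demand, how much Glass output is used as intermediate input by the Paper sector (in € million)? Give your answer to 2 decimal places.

z_GP = 880.02

Technical coefficients a_ij = z_ij / X_j:
  a_GG = 252/560 = 0.45, a_PG = 0/560 = 0.00, a_MG = 168/560 = 0.30
  a_GP = 203/580 = 0.35, a_PP = 116/580 = 0.20, a_MP = 29/580 = 0.05
  a_GM = 78/780 = 0.10, a_PM = 273/780 = 0.35, a_MM = 39/780 = 0.05
I − A =
  [   0.55    -0.35    -0.10]
  [   0.00     0.80    -0.35]
  [  -0.30    -0.05     0.95]
Cofactors of I−A, C_ij = (−1)^(i+j)·(minor ij) (rows/columns in the sector order above):
  C_11 = (0.80)(0.95) − (-0.35)(-0.05) = 0.7425
  C_12 = −[(0.00)(0.95) − (-0.35)(-0.30)] = 0.1050
  C_13 = (0.00)(-0.05) − (0.80)(-0.30) = 0.2400
  C_21 = −[(-0.35)(0.95) − (-0.10)(-0.05)] = 0.3375
  C_22 = (0.55)(0.95) − (-0.10)(-0.30) = 0.4925
  C_23 = −[(0.55)(-0.05) − (-0.35)(-0.30)] = 0.1325
  C_31 = (-0.35)(-0.35) − (-0.10)(0.80) = 0.2025
  C_32 = −[(0.55)(-0.35) − (-0.10)(0.00)] = 0.1925
  C_33 = (0.55)(0.80) − (-0.35)(0.00) = 0.4400
det(I−A) = Σ_j (I−A)_1j·C_1j = (0.55)(0.7425) + (-0.35)(0.1050) + (-0.10)(0.2400) = 0.347625
adj(I−A) = Cᵀ =
  [ 0.7425   0.3375   0.2025]
  [ 0.1050   0.4925   0.1925]
  [ 0.2400   0.1325   0.4400]
(I − A)⁻¹ = adj(I−A) / det(I−A) ≈
  [   2.1359     0.9709     0.5825]
  [   0.3020     1.4168     0.5538]
  [   0.6904     0.3812     1.2657]
First solve x = (I − A)⁻¹ d = adj(I−A)·d / det(I−A); in particular x_P = (0.1050·1160 + 0.4925·1160 + 0.1925·940) / 0.347625 = 874.05 / 0.347625 ≈ 2514.3474.
Intermediate flow from G to P: z_GP = a_GP · x_P = 0.35 × 874.05 / 0.347625 = 305.9175 / 0.347625 ≈ 880.02.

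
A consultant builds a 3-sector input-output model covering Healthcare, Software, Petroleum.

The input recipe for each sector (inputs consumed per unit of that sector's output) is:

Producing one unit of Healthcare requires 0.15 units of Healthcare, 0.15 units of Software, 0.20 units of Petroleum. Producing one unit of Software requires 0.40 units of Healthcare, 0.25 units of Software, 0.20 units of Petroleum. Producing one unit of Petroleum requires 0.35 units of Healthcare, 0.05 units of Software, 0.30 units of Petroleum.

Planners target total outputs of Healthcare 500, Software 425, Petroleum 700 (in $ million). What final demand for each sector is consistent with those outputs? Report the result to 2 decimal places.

I − A =
  [   0.85    -0.40    -0.35]
  [  -0.15     0.75    -0.05]
  [  -0.20    -0.20     0.70]
d = (I − A) x:
  d_H = (+0.85)·500 + (-0.40)·425 + (-0.35)·700 = 10.00
  d_S = (-0.15)·500 + (+0.75)·425 + (-0.05)·700 = 208.75
  d_P = (-0.20)·500 + (-0.20)·425 + (+0.70)·700 = 305.00

d_H = 10.00, d_S = 208.75, d_P = 305.00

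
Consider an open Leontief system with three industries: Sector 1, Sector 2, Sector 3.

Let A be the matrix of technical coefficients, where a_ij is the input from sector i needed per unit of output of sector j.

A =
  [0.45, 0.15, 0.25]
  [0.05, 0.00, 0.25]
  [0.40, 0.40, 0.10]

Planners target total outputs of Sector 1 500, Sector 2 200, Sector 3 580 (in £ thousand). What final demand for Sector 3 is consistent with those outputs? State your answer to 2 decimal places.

I − A =
  [   0.55    -0.15    -0.25]
  [  -0.05     1.00    -0.25]
  [  -0.40    -0.40     0.90]
d = (I − A) x:
  d_1 = (+0.55)·500 + (-0.15)·200 + (-0.25)·580 = 100.00
  d_2 = (-0.05)·500 + (+1.00)·200 + (-0.25)·580 = 30.00
  d_3 = (-0.40)·500 + (-0.40)·200 + (+0.90)·580 = 242.00

d_3 = 242.00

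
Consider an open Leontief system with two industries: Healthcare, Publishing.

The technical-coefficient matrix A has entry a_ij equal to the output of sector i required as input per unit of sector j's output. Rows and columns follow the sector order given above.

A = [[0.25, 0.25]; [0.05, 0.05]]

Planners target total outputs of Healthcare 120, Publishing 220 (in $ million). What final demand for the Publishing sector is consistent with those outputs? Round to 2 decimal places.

I − A =
  [   0.75    -0.25]
  [  -0.05     0.95]
d = (I − A) x:
  d_H = (+0.75)·120 + (-0.25)·220 = 35.00
  d_P = (-0.05)·120 + (+0.95)·220 = 203.00

d_P = 203.00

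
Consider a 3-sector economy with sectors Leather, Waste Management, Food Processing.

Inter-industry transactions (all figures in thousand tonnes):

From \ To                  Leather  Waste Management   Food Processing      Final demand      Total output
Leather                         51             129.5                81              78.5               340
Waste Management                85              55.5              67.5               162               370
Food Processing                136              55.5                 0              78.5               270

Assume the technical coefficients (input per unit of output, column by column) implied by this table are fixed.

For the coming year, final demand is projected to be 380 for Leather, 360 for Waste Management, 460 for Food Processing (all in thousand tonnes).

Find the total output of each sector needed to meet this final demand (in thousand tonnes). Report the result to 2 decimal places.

Technical coefficients a_ij = z_ij / X_j:
  a_LL = 51/340 = 0.15, a_WL = 85/340 = 0.25, a_FL = 136/340 = 0.40
  a_LW = 129.5/370 = 0.35, a_WW = 55.5/370 = 0.15, a_FW = 55.5/370 = 0.15
  a_LF = 81/270 = 0.30, a_WF = 67.5/270 = 0.25, a_FF = 0/270 = 0.00
I − A =
  [   0.85    -0.35    -0.30]
  [  -0.25     0.85    -0.25]
  [  -0.40    -0.15     1.00]
Cofactors of I−A, C_ij = (−1)^(i+j)·(minor ij) (rows/columns in the sector order above):
  C_11 = (0.85)(1.00) − (-0.25)(-0.15) = 0.8125
  C_12 = −[(-0.25)(1.00) − (-0.25)(-0.40)] = 0.3500
  C_13 = (-0.25)(-0.15) − (0.85)(-0.40) = 0.3775
  C_21 = −[(-0.35)(1.00) − (-0.30)(-0.15)] = 0.3950
  C_22 = (0.85)(1.00) − (-0.30)(-0.40) = 0.7300
  C_23 = −[(0.85)(-0.15) − (-0.35)(-0.40)] = 0.2675
  C_31 = (-0.35)(-0.25) − (-0.30)(0.85) = 0.3425
  C_32 = −[(0.85)(-0.25) − (-0.30)(-0.25)] = 0.2875
  C_33 = (0.85)(0.85) − (-0.35)(-0.25) = 0.6350
det(I−A) = Σ_j (I−A)_1j·C_1j = (0.85)(0.8125) + (-0.35)(0.3500) + (-0.30)(0.3775) = 0.454875
adj(I−A) = Cᵀ =
  [ 0.8125   0.3950   0.3425]
  [ 0.3500   0.7300   0.2875]
  [ 0.3775   0.2675   0.6350]
(I − A)⁻¹ = adj(I−A) / det(I−A) ≈
  [   1.7862     0.8684     0.7530]
  [   0.7694     1.6048     0.6320]
  [   0.8299     0.5881     1.3960]
x = (I − A)⁻¹ d = adj(I−A)·d / det(I−A), with det(I−A) = 0.454875:
  x_L = (0.8125·380 + 0.3950·360 + 0.3425·460) / 0.454875 = 608.50 / 0.454875 ≈ 1337.73
  x_W = (0.3500·380 + 0.7300·360 + 0.2875·460) / 0.454875 = 528.05 / 0.454875 ≈ 1160.87
  x_F = (0.3775·380 + 0.2675·360 + 0.6350·460) / 0.454875 = 531.85 / 0.454875 ≈ 1169.22

x_L = 1337.73, x_W = 1160.87, x_F = 1169.22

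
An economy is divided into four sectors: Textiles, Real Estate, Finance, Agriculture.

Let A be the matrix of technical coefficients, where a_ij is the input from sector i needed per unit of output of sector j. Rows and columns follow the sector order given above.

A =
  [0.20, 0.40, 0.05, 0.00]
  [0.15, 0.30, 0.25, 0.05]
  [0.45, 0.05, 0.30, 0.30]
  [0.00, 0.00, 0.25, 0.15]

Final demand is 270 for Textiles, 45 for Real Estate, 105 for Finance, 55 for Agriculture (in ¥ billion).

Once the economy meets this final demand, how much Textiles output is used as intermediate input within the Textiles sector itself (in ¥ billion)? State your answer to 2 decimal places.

z_11 = 122.24

I − A =
  [   0.80    -0.40    -0.05     0.00]
  [  -0.15     0.70    -0.25    -0.05]
  [  -0.45    -0.05     0.70    -0.30]
  [   0.00     0.00    -0.25     0.85]
Compute the cofactors C_ij = (−1)^(i+j)·(3×3 minor ij) of I−A; the adjugate is their transpose:
adj(I−A) = Cᵀ =
  [ 0.352750   0.210125   0.119750   0.054625]
  [ 0.179250   0.396875   0.186375   0.089125]
  [ 0.274125   0.187000   0.425000   0.161000]
  [ 0.080625   0.055000   0.125000   0.278875]
det(I−A) = Σ_j (I−A)_1j·C_1j = (0.80)(0.352750) + (-0.40)(0.179250) + (-0.05)(0.274125) + (0.00)(0.080625) = 0.19679375
(I − A)⁻¹ = adj(I−A) / det(I−A) ≈
  [   1.7925     1.0677     0.6085     0.2776]
  [   0.9109     2.0167     0.9471     0.4529]
  [   1.3930     0.9502     2.1596     0.8181]
  [   0.4097     0.2795     0.6352     1.4171]
First solve x = (I − A)⁻¹ d = adj(I−A)·d / det(I−A); in particular x_1 = (0.352750·270 + 0.210125·45 + 0.119750·105 + 0.054625·55) / 0.19679375 = 120.27625 / 0.19679375 ≈ 611.1792.
Intermediate flow from 1 to 1: z_11 = a_11 · x_1 = 0.20 × 120.27625 / 0.19679375 = 24.05525 / 0.19679375 ≈ 122.24.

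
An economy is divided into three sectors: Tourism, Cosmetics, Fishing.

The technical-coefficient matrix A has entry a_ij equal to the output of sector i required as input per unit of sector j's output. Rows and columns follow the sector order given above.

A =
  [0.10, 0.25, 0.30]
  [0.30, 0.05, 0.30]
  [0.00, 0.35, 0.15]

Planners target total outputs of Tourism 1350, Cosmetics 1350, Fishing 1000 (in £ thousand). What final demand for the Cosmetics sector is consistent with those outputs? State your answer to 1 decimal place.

d_2 = 577.5

I − A =
  [   0.90    -0.25    -0.30]
  [  -0.30     0.95    -0.30]
  [   0.00    -0.35     0.85]
d = (I − A) x:
  d_1 = (+0.90)·1350 + (-0.25)·1350 + (-0.30)·1000 = 577.5
  d_2 = (-0.30)·1350 + (+0.95)·1350 + (-0.30)·1000 = 577.5
  d_3 = (+0.00)·1350 + (-0.35)·1350 + (+0.85)·1000 = 377.5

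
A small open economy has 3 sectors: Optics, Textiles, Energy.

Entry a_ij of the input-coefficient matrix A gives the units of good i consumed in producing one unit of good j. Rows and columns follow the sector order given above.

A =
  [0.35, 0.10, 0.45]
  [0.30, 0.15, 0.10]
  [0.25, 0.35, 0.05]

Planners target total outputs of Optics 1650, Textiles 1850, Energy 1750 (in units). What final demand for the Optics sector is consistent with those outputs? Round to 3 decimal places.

d_1 = 100.000

I − A =
  [   0.65    -0.10    -0.45]
  [  -0.30     0.85    -0.10]
  [  -0.25    -0.35     0.95]
d = (I − A) x:
  d_1 = (+0.65)·1650 + (-0.10)·1850 + (-0.45)·1750 = 100.000
  d_2 = (-0.30)·1650 + (+0.85)·1850 + (-0.10)·1750 = 902.500
  d_3 = (-0.25)·1650 + (-0.35)·1850 + (+0.95)·1750 = 602.500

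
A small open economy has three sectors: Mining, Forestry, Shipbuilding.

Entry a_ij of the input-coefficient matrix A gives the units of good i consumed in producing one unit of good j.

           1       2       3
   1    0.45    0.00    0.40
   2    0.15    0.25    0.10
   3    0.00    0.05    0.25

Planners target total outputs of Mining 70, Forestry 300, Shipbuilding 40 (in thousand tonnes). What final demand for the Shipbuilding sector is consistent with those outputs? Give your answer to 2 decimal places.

I − A =
  [   0.55     0.00    -0.40]
  [  -0.15     0.75    -0.10]
  [   0.00    -0.05     0.75]
d = (I − A) x:
  d_1 = (+0.55)·70 + (+0.00)·300 + (-0.40)·40 = 22.50
  d_2 = (-0.15)·70 + (+0.75)·300 + (-0.10)·40 = 210.50
  d_3 = (+0.00)·70 + (-0.05)·300 + (+0.75)·40 = 15.00

d_3 = 15.00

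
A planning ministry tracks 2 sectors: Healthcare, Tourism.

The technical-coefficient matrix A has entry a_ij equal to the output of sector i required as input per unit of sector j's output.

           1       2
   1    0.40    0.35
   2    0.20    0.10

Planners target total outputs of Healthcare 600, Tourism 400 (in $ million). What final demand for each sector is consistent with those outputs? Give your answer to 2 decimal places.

d_1 = 220.00, d_2 = 240.00

I − A =
  [   0.60    -0.35]
  [  -0.20     0.90]
d = (I − A) x:
  d_1 = (+0.60)·600 + (-0.35)·400 = 220.00
  d_2 = (-0.20)·600 + (+0.90)·400 = 240.00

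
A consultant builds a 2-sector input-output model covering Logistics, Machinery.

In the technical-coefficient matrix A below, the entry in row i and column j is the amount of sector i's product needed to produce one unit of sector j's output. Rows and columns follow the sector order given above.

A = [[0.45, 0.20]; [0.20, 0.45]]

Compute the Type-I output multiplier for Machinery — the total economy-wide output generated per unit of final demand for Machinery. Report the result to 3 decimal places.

m_M = 2.857

I − A =
  [   0.55    -0.20]
  [  -0.20     0.55]
det(I−A) = (0.55)(0.55) − (-0.20)(-0.20) = 0.2625
adj(I−A) = [[0.55, 0.20], [0.20, 0.55]]
(I − A)⁻¹ = adj(I−A) / det(I−A) ≈
  [   2.0952     0.7619]
  [   0.7619     2.0952]
The output multiplier for sector j is the column-j sum of the Leontief inverse (I − A)⁻¹ = adj(I−A) / det(I−A).
Column M of adj(I−A): (0.20, 0.55); det(I−A) = 0.2625.
m_M = (0.20 + 0.55) / 0.2625 = 0.75 / 0.2625 ≈ 2.857.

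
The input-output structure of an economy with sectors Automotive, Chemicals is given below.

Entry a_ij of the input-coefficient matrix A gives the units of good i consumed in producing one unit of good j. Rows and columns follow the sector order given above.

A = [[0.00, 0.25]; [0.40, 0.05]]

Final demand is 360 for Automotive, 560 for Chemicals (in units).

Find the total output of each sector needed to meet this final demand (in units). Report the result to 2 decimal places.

I − A =
  [   1.00    -0.25]
  [  -0.40     0.95]
det(I−A) = (1.00)(0.95) − (-0.25)(-0.40) = 0.8500
adj(I−A) = [[0.95, 0.25], [0.40, 1.00]]
(I − A)⁻¹ = adj(I−A) / det(I−A) ≈
  [   1.1176     0.2941]
  [   0.4706     1.1765]
x = (I − A)⁻¹ d = adj(I−A)·d / det(I−A), with det(I−A) = 0.8500:
  x_1 = (0.95·360 + 0.25·560) / 0.8500 = 482.00 / 0.8500 ≈ 567.06
  x_2 = (0.40·360 + 1.00·560) / 0.8500 = 704.00 / 0.8500 ≈ 828.24

x_1 = 567.06, x_2 = 828.24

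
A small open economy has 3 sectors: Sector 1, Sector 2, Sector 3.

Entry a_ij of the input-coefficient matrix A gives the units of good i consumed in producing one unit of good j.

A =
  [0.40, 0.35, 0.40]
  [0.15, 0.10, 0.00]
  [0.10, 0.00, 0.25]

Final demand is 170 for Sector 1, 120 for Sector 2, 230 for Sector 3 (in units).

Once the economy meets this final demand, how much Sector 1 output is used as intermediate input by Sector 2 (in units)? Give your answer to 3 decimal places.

I − A =
  [   0.60    -0.35    -0.40]
  [  -0.15     0.90     0.00]
  [  -0.10     0.00     0.75]
Cofactors of I−A, C_ij = (−1)^(i+j)·(minor ij) (rows/columns in the sector order above):
  C_11 = (0.90)(0.75) − (0.00)(0.00) = 0.6750
  C_12 = −[(-0.15)(0.75) − (0.00)(-0.10)] = 0.1125
  C_13 = (-0.15)(0.00) − (0.90)(-0.10) = 0.0900
  C_21 = −[(-0.35)(0.75) − (-0.40)(0.00)] = 0.2625
  C_22 = (0.60)(0.75) − (-0.40)(-0.10) = 0.4100
  C_23 = −[(0.60)(0.00) − (-0.35)(-0.10)] = 0.0350
  C_31 = (-0.35)(0.00) − (-0.40)(0.90) = 0.3600
  C_32 = −[(0.60)(0.00) − (-0.40)(-0.15)] = 0.0600
  C_33 = (0.60)(0.90) − (-0.35)(-0.15) = 0.4875
det(I−A) = Σ_j (I−A)_1j·C_1j = (0.60)(0.6750) + (-0.35)(0.1125) + (-0.40)(0.0900) = 0.329625
adj(I−A) = Cᵀ =
  [ 0.6750   0.2625   0.3600]
  [ 0.1125   0.4100   0.0600]
  [ 0.0900   0.0350   0.4875]
(I − A)⁻¹ = adj(I−A) / det(I−A) ≈
  [   2.0478     0.7964     1.0922]
  [   0.3413     1.2438     0.1820]
  [   0.2730     0.1062     1.4790]
First solve x = (I − A)⁻¹ d = adj(I−A)·d / det(I−A); in particular x_2 = (0.1125·170 + 0.4100·120 + 0.0600·230) / 0.329625 = 82.125 / 0.329625 ≈ 249.14676.
Intermediate flow from 1 to 2: z_12 = a_12 · x_2 = 0.35 × 82.125 / 0.329625 = 28.74375 / 0.329625 ≈ 87.201.

z_12 = 87.201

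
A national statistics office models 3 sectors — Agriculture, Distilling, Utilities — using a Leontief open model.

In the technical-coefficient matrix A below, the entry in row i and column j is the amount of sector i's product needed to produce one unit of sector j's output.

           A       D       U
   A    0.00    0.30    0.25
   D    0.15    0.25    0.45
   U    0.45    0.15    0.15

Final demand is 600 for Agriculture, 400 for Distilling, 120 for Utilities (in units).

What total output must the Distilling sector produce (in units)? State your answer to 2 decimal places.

x_D = 1447.51

I − A =
  [   1.00    -0.30    -0.25]
  [  -0.15     0.75    -0.45]
  [  -0.45    -0.15     0.85]
Cofactors of I−A, C_ij = (−1)^(i+j)·(minor ij) (rows/columns in the sector order above):
  C_11 = (0.75)(0.85) − (-0.45)(-0.15) = 0.5700
  C_12 = −[(-0.15)(0.85) − (-0.45)(-0.45)] = 0.3300
  C_13 = (-0.15)(-0.15) − (0.75)(-0.45) = 0.3600
  C_21 = −[(-0.30)(0.85) − (-0.25)(-0.15)] = 0.2925
  C_22 = (1.00)(0.85) − (-0.25)(-0.45) = 0.7375
  C_23 = −[(1.00)(-0.15) − (-0.30)(-0.45)] = 0.2850
  C_31 = (-0.30)(-0.45) − (-0.25)(0.75) = 0.3225
  C_32 = −[(1.00)(-0.45) − (-0.25)(-0.15)] = 0.4875
  C_33 = (1.00)(0.75) − (-0.30)(-0.15) = 0.7050
det(I−A) = Σ_j (I−A)_1j·C_1j = (1.00)(0.5700) + (-0.30)(0.3300) + (-0.25)(0.3600) = 0.3810
adj(I−A) = Cᵀ =
  [ 0.5700   0.2925   0.3225]
  [ 0.3300   0.7375   0.4875]
  [ 0.3600   0.2850   0.7050]
(I − A)⁻¹ = adj(I−A) / det(I−A) ≈
  [   1.4961     0.7677     0.8465]
  [   0.8661     1.9357     1.2795]
  [   0.9449     0.7480     1.8504]
x = (I − A)⁻¹ d = adj(I−A)·d / det(I−A), with det(I−A) = 0.3810:
  x_A = (0.5700·600 + 0.2925·400 + 0.3225·120) / 0.3810 = 497.70 / 0.3810 ≈ 1306.30
  x_D = (0.3300·600 + 0.7375·400 + 0.4875·120) / 0.3810 = 551.50 / 0.3810 ≈ 1447.51
  x_U = (0.3600·600 + 0.2850·400 + 0.7050·120) / 0.3810 = 414.60 / 0.3810 ≈ 1088.19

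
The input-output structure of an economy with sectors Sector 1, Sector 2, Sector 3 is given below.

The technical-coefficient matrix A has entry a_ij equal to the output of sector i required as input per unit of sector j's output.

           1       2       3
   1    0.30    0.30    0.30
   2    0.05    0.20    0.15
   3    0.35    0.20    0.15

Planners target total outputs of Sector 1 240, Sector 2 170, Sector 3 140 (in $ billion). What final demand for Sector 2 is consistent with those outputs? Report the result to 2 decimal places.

d_2 = 103.00

I − A =
  [   0.70    -0.30    -0.30]
  [  -0.05     0.80    -0.15]
  [  -0.35    -0.20     0.85]
d = (I − A) x:
  d_1 = (+0.70)·240 + (-0.30)·170 + (-0.30)·140 = 75.00
  d_2 = (-0.05)·240 + (+0.80)·170 + (-0.15)·140 = 103.00
  d_3 = (-0.35)·240 + (-0.20)·170 + (+0.85)·140 = 1.00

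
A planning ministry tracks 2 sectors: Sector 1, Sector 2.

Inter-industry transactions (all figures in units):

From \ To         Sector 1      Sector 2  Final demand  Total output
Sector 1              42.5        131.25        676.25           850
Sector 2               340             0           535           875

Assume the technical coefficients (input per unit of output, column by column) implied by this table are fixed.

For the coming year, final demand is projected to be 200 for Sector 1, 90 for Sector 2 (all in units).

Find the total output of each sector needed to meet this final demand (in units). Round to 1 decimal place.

Technical coefficients a_ij = z_ij / X_j:
  a_11 = 42.5/850 = 0.05, a_21 = 340/850 = 0.40
  a_12 = 131.25/875 = 0.15, a_22 = 0/875 = 0.00
I − A =
  [   0.95    -0.15]
  [  -0.40     1.00]
det(I−A) = (0.95)(1.00) − (-0.15)(-0.40) = 0.8900
adj(I−A) = [[1.00, 0.15], [0.40, 0.95]]
(I − A)⁻¹ = adj(I−A) / det(I−A) ≈
  [   1.1236     0.1685]
  [   0.4494     1.0674]
x = (I − A)⁻¹ d = adj(I−A)·d / det(I−A), with det(I−A) = 0.8900:
  x_1 = (1.00·200 + 0.15·90) / 0.8900 = 213.50 / 0.8900 ≈ 239.9
  x_2 = (0.40·200 + 0.95·90) / 0.8900 = 165.50 / 0.8900 ≈ 186.0

x_1 = 239.9, x_2 = 186.0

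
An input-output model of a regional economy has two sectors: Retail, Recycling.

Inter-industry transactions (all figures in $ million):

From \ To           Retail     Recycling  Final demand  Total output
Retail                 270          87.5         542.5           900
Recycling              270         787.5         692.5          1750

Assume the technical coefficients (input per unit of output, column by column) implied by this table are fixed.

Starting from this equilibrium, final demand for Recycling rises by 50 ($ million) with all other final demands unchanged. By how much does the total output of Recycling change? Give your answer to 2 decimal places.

Δx_2 = 94.59

Technical coefficients a_ij = z_ij / X_j:
  a_11 = 270/900 = 0.30, a_21 = 270/900 = 0.30
  a_12 = 87.5/1750 = 0.05, a_22 = 787.5/1750 = 0.45
I − A =
  [   0.70    -0.05]
  [  -0.30     0.55]
det(I−A) = (0.70)(0.55) − (-0.05)(-0.30) = 0.3700
adj(I−A) = [[0.55, 0.05], [0.30, 0.70]]
(I − A)⁻¹ = adj(I−A) / det(I−A) ≈
  [   1.4865     0.1351]
  [   0.8108     1.8919]
Δx = (I − A)⁻¹ Δd with Δd having +50 in the Recycling component and 0 elsewhere.
So Δx_2 = L_22 · (+50), where L_22 = adj(I−A)_22 / det(I−A) = 0.70 / 0.3700.
Δx_2 = 0.70 × (+50) / 0.3700 = 35.00 / 0.3700 ≈ 94.59.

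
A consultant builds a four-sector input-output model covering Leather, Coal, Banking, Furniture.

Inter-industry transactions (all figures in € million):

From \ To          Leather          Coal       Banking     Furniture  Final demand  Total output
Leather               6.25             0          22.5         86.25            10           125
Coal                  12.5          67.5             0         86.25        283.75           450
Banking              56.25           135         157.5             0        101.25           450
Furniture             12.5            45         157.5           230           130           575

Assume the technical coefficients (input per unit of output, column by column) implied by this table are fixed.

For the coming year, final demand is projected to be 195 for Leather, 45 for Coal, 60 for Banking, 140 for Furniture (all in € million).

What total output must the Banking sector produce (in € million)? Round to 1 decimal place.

Technical coefficients a_ij = z_ij / X_j:
  a_11 = 6.25/125 = 0.05, a_21 = 12.5/125 = 0.10, a_31 = 56.25/125 = 0.45, a_41 = 12.5/125 = 0.10
  a_12 = 0/450 = 0.00, a_22 = 67.5/450 = 0.15, a_32 = 135/450 = 0.30, a_42 = 45/450 = 0.10
  a_13 = 22.5/450 = 0.05, a_23 = 0/450 = 0.00, a_33 = 157.5/450 = 0.35, a_43 = 157.5/450 = 0.35
  a_14 = 86.25/575 = 0.15, a_24 = 86.25/575 = 0.15, a_34 = 0/575 = 0.00, a_44 = 230/575 = 0.40
I − A =
  [   0.95     0.00    -0.05    -0.15]
  [  -0.10     0.85     0.00    -0.15]
  [  -0.45    -0.30     0.65     0.00]
  [  -0.10    -0.10    -0.35     0.60]
Compute the cofactors C_ij = (−1)^(i+j)·(3×3 minor ij) of I−A; the adjugate is their transpose:
adj(I−A) = Cᵀ =
  [ 0.306000   0.034500   0.069375   0.085125]
  [ 0.072375   0.323625   0.058875   0.099000]
  [ 0.245250   0.173250   0.456000   0.104625]
  [ 0.206125   0.160750   0.287375   0.504250]
det(I−A) = Σ_j (I−A)_1j·C_1j = (0.95)(0.306000) + (0.00)(0.072375) + (-0.05)(0.245250) + (-0.15)(0.206125) = 0.24751875
(I − A)⁻¹ = adj(I−A) / det(I−A) ≈
  [   1.2363     0.1394     0.2803     0.3439]
  [   0.2924     1.3075     0.2379     0.4000]
  [   0.9908     0.6999     1.8423     0.4227]
  [   0.8328     0.6494     1.1610     2.0372]
x = (I − A)⁻¹ d = adj(I−A)·d / det(I−A), with det(I−A) = 0.24751875:
  x_1 = (0.306000·195 + 0.034500·45 + 0.069375·60 + 0.085125·140) / 0.24751875 = 77.3025 / 0.24751875 ≈ 312.3
  x_2 = (0.072375·195 + 0.323625·45 + 0.058875·60 + 0.099000·140) / 0.24751875 = 46.06875 / 0.24751875 ≈ 186.1
  x_3 = (0.245250·195 + 0.173250·45 + 0.456000·60 + 0.104625·140) / 0.24751875 = 97.6275 / 0.24751875 ≈ 394.4
  x_4 = (0.206125·195 + 0.160750·45 + 0.287375·60 + 0.504250·140) / 0.24751875 = 135.265625 / 0.24751875 ≈ 546.5

x_3 = 394.4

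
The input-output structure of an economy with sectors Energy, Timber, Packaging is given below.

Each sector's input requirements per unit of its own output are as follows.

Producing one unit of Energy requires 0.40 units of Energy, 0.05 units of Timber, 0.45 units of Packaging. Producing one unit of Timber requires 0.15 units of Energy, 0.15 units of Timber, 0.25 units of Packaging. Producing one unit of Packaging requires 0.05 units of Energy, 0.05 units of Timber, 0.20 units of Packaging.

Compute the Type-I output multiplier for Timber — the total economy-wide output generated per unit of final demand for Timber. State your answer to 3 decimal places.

I − A =
  [   0.60    -0.15    -0.05]
  [  -0.05     0.85    -0.05]
  [  -0.45    -0.25     0.80]
Cofactors of I−A, C_ij = (−1)^(i+j)·(minor ij) (rows/columns in the sector order above):
  C_11 = (0.85)(0.80) − (-0.05)(-0.25) = 0.6675
  C_12 = −[(-0.05)(0.80) − (-0.05)(-0.45)] = 0.0625
  C_13 = (-0.05)(-0.25) − (0.85)(-0.45) = 0.3950
  C_21 = −[(-0.15)(0.80) − (-0.05)(-0.25)] = 0.1325
  C_22 = (0.60)(0.80) − (-0.05)(-0.45) = 0.4575
  C_23 = −[(0.60)(-0.25) − (-0.15)(-0.45)] = 0.2175
  C_31 = (-0.15)(-0.05) − (-0.05)(0.85) = 0.0500
  C_32 = −[(0.60)(-0.05) − (-0.05)(-0.05)] = 0.0325
  C_33 = (0.60)(0.85) − (-0.15)(-0.05) = 0.5025
det(I−A) = Σ_j (I−A)_1j·C_1j = (0.60)(0.6675) + (-0.15)(0.0625) + (-0.05)(0.3950) = 0.371375
adj(I−A) = Cᵀ =
  [ 0.6675   0.1325   0.0500]
  [ 0.0625   0.4575   0.0325]
  [ 0.3950   0.2175   0.5025]
(I − A)⁻¹ = adj(I−A) / det(I−A) ≈
  [   1.7974     0.3568     0.1346]
  [   0.1683     1.2319     0.0875]
  [   1.0636     0.5857     1.3531]
The output multiplier for sector j is the column-j sum of the Leontief inverse (I − A)⁻¹ = adj(I−A) / det(I−A).
Column T of adj(I−A): (0.1325, 0.4575, 0.2175); det(I−A) = 0.371375.
m_T = (0.1325 + 0.4575 + 0.2175) / 0.371375 = 0.8075 / 0.371375 ≈ 2.174.

m_T = 2.174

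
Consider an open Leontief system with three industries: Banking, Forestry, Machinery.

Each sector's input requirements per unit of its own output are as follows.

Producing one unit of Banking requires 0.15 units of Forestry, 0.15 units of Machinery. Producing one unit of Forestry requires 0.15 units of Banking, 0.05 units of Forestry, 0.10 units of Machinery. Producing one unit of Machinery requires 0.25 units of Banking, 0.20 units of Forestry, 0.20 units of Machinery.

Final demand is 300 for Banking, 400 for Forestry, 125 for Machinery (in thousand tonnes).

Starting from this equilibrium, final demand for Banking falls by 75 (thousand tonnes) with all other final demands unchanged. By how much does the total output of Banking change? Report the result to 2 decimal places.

Δx_B = -81.84

I − A =
  [   1.00    -0.15    -0.25]
  [  -0.15     0.95    -0.20]
  [  -0.15    -0.10     0.80]
Cofactors of I−A, C_ij = (−1)^(i+j)·(minor ij) (rows/columns in the sector order above):
  C_11 = (0.95)(0.80) − (-0.20)(-0.10) = 0.7400
  C_12 = −[(-0.15)(0.80) − (-0.20)(-0.15)] = 0.1500
  C_13 = (-0.15)(-0.10) − (0.95)(-0.15) = 0.1575
  C_21 = −[(-0.15)(0.80) − (-0.25)(-0.10)] = 0.1450
  C_22 = (1.00)(0.80) − (-0.25)(-0.15) = 0.7625
  C_23 = −[(1.00)(-0.10) − (-0.15)(-0.15)] = 0.1225
  C_31 = (-0.15)(-0.20) − (-0.25)(0.95) = 0.2675
  C_32 = −[(1.00)(-0.20) − (-0.25)(-0.15)] = 0.2375
  C_33 = (1.00)(0.95) − (-0.15)(-0.15) = 0.9275
det(I−A) = Σ_j (I−A)_1j·C_1j = (1.00)(0.7400) + (-0.15)(0.1500) + (-0.25)(0.1575) = 0.678125
adj(I−A) = Cᵀ =
  [ 0.7400   0.1450   0.2675]
  [ 0.1500   0.7625   0.2375]
  [ 0.1575   0.1225   0.9275]
(I − A)⁻¹ = adj(I−A) / det(I−A) ≈
  [   1.0912     0.2138     0.3945]
  [   0.2212     1.1244     0.3502]
  [   0.2323     0.1806     1.3677]
Δx = (I − A)⁻¹ Δd with Δd having -75 in the Banking component and 0 elsewhere.
So Δx_B = L_BB · (-75), where L_BB = adj(I−A)_BB / det(I−A) = 0.7400 / 0.678125.
Δx_B = 0.7400 × (-75) / 0.678125 = -55.50 / 0.678125 ≈ -81.84.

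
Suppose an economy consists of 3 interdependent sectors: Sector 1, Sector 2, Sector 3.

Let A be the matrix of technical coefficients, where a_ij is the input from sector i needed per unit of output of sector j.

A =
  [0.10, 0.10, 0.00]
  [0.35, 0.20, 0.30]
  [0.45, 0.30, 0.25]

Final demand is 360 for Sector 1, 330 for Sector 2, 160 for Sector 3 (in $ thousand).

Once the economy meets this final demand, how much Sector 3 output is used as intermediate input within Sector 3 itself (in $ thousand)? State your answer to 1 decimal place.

z_33 = 227.2

I − A =
  [   0.90    -0.10     0.00]
  [  -0.35     0.80    -0.30]
  [  -0.45    -0.30     0.75]
Cofactors of I−A, C_ij = (−1)^(i+j)·(minor ij) (rows/columns in the sector order above):
  C_11 = (0.80)(0.75) − (-0.30)(-0.30) = 0.5100
  C_12 = −[(-0.35)(0.75) − (-0.30)(-0.45)] = 0.3975
  C_13 = (-0.35)(-0.30) − (0.80)(-0.45) = 0.4650
  C_21 = −[(-0.10)(0.75) − (0.00)(-0.30)] = 0.0750
  C_22 = (0.90)(0.75) − (0.00)(-0.45) = 0.6750
  C_23 = −[(0.90)(-0.30) − (-0.10)(-0.45)] = 0.3150
  C_31 = (-0.10)(-0.30) − (0.00)(0.80) = 0.0300
  C_32 = −[(0.90)(-0.30) − (0.00)(-0.35)] = 0.2700
  C_33 = (0.90)(0.80) − (-0.10)(-0.35) = 0.6850
det(I−A) = Σ_j (I−A)_1j·C_1j = (0.90)(0.5100) + (-0.10)(0.3975) + (0.00)(0.4650) = 0.41925
adj(I−A) = Cᵀ =
  [ 0.5100   0.0750   0.0300]
  [ 0.3975   0.6750   0.2700]
  [ 0.4650   0.3150   0.6850]
(I − A)⁻¹ = adj(I−A) / det(I−A) ≈
  [   1.2165     0.1789     0.0716]
  [   0.9481     1.6100     0.6440]
  [   1.1091     0.7513     1.6339]
First solve x = (I − A)⁻¹ d = adj(I−A)·d / det(I−A); in particular x_3 = (0.4650·360 + 0.3150·330 + 0.6850·160) / 0.41925 = 380.95 / 0.41925 ≈ 908.646.
Intermediate flow from 3 to 3: z_33 = a_33 · x_3 = 0.25 × 380.95 / 0.41925 = 95.2375 / 0.41925 ≈ 227.2.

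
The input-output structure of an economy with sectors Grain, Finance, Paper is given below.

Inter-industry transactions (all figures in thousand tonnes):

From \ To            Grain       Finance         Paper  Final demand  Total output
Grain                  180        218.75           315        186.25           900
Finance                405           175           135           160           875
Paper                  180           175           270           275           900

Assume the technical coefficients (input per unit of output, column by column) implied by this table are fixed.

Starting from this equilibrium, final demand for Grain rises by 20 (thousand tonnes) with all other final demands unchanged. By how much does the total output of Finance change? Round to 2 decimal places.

Technical coefficients a_ij = z_ij / X_j:
  a_11 = 180/900 = 0.20, a_21 = 405/900 = 0.45, a_31 = 180/900 = 0.20
  a_12 = 218.75/875 = 0.25, a_22 = 175/875 = 0.20, a_32 = 175/875 = 0.20
  a_13 = 315/900 = 0.35, a_23 = 135/900 = 0.15, a_33 = 270/900 = 0.30
I − A =
  [   0.80    -0.25    -0.35]
  [  -0.45     0.80    -0.15]
  [  -0.20    -0.20     0.70]
Cofactors of I−A, C_ij = (−1)^(i+j)·(minor ij) (rows/columns in the sector order above):
  C_11 = (0.80)(0.70) − (-0.15)(-0.20) = 0.5300
  C_12 = −[(-0.45)(0.70) − (-0.15)(-0.20)] = 0.3450
  C_13 = (-0.45)(-0.20) − (0.80)(-0.20) = 0.2500
  C_21 = −[(-0.25)(0.70) − (-0.35)(-0.20)] = 0.2450
  C_22 = (0.80)(0.70) − (-0.35)(-0.20) = 0.4900
  C_23 = −[(0.80)(-0.20) − (-0.25)(-0.20)] = 0.2100
  C_31 = (-0.25)(-0.15) − (-0.35)(0.80) = 0.3175
  C_32 = −[(0.80)(-0.15) − (-0.35)(-0.45)] = 0.2775
  C_33 = (0.80)(0.80) − (-0.25)(-0.45) = 0.5275
det(I−A) = Σ_j (I−A)_1j·C_1j = (0.80)(0.5300) + (-0.25)(0.3450) + (-0.35)(0.2500) = 0.25025
adj(I−A) = Cᵀ =
  [ 0.5300   0.2450   0.3175]
  [ 0.3450   0.4900   0.2775]
  [ 0.2500   0.2100   0.5275]
(I − A)⁻¹ = adj(I−A) / det(I−A) ≈
  [   2.1179     0.9790     1.2687]
  [   1.3786     1.9580     1.1089]
  [   0.9990     0.8392     2.1079]
Δx = (I − A)⁻¹ Δd with Δd having +20 in the Grain component and 0 elsewhere.
So Δx_2 = L_21 · (+20), where L_21 = adj(I−A)_21 / det(I−A) = 0.3450 / 0.25025.
Δx_2 = 0.3450 × (+20) / 0.25025 = 6.90 / 0.25025 ≈ 27.57.

Δx_2 = 27.57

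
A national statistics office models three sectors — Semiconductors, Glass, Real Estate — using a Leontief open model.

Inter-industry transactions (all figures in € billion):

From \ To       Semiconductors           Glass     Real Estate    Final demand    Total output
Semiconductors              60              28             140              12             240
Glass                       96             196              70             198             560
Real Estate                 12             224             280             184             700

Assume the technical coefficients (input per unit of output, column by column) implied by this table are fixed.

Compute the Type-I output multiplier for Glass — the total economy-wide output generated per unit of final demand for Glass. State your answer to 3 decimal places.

Technical coefficients a_ij = z_ij / X_j:
  a_SS = 60/240 = 0.25, a_GS = 96/240 = 0.40, a_RS = 12/240 = 0.05
  a_SG = 28/560 = 0.05, a_GG = 196/560 = 0.35, a_RG = 224/560 = 0.40
  a_SR = 140/700 = 0.20, a_GR = 70/700 = 0.10, a_RR = 280/700 = 0.40
I − A =
  [   0.75    -0.05    -0.20]
  [  -0.40     0.65    -0.10]
  [  -0.05    -0.40     0.60]
Cofactors of I−A, C_ij = (−1)^(i+j)·(minor ij) (rows/columns in the sector order above):
  C_11 = (0.65)(0.60) − (-0.10)(-0.40) = 0.3500
  C_12 = −[(-0.40)(0.60) − (-0.10)(-0.05)] = 0.2450
  C_13 = (-0.40)(-0.40) − (0.65)(-0.05) = 0.1925
  C_21 = −[(-0.05)(0.60) − (-0.20)(-0.40)] = 0.1100
  C_22 = (0.75)(0.60) − (-0.20)(-0.05) = 0.4400
  C_23 = −[(0.75)(-0.40) − (-0.05)(-0.05)] = 0.3025
  C_31 = (-0.05)(-0.10) − (-0.20)(0.65) = 0.1350
  C_32 = −[(0.75)(-0.10) − (-0.20)(-0.40)] = 0.1550
  C_33 = (0.75)(0.65) − (-0.05)(-0.40) = 0.4675
det(I−A) = Σ_j (I−A)_1j·C_1j = (0.75)(0.3500) + (-0.05)(0.2450) + (-0.20)(0.1925) = 0.21175
adj(I−A) = Cᵀ =
  [ 0.3500   0.1100   0.1350]
  [ 0.2450   0.4400   0.1550]
  [ 0.1925   0.3025   0.4675]
(I − A)⁻¹ = adj(I−A) / det(I−A) ≈
  [   1.6529     0.5195     0.6375]
  [   1.1570     2.0779     0.7320]
  [   0.9091     1.4286     2.2078]
The output multiplier for sector j is the column-j sum of the Leontief inverse (I − A)⁻¹ = adj(I−A) / det(I−A).
Column G of adj(I−A): (0.1100, 0.4400, 0.3025); det(I−A) = 0.21175.
m_G = (0.1100 + 0.4400 + 0.3025) / 0.21175 = 0.8525 / 0.21175 ≈ 4.026.

m_G = 4.026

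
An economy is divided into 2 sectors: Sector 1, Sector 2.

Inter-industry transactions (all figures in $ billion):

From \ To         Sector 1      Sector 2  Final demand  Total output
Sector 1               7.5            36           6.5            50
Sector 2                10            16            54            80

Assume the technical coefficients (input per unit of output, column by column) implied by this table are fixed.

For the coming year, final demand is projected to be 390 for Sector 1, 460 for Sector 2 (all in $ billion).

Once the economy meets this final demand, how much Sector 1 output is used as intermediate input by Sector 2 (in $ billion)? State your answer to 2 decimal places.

z_12 = 357.71

Technical coefficients a_ij = z_ij / X_j:
  a_11 = 7.5/50 = 0.15, a_21 = 10/50 = 0.20
  a_12 = 36/80 = 0.45, a_22 = 16/80 = 0.20
I − A =
  [   0.85    -0.45]
  [  -0.20     0.80]
det(I−A) = (0.85)(0.80) − (-0.45)(-0.20) = 0.5900
adj(I−A) = [[0.80, 0.45], [0.20, 0.85]]
(I − A)⁻¹ = adj(I−A) / det(I−A) ≈
  [   1.3559     0.7627]
  [   0.3390     1.4407]
First solve x = (I − A)⁻¹ d = adj(I−A)·d / det(I−A); in particular x_2 = (0.20·390 + 0.85·460) / 0.5900 = 469.00 / 0.5900 ≈ 794.9153.
Intermediate flow from 1 to 2: z_12 = a_12 · x_2 = 0.45 × 469.00 / 0.5900 = 211.05 / 0.5900 ≈ 357.71.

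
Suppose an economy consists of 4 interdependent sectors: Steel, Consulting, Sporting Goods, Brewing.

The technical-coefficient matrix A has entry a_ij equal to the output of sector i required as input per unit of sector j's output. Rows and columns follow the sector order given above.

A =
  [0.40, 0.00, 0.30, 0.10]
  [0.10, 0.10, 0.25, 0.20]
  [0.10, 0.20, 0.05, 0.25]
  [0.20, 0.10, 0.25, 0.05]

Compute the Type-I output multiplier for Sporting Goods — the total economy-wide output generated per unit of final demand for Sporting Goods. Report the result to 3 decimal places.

m_3 = 3.492

I − A =
  [   0.60     0.00    -0.30    -0.10]
  [  -0.10     0.90    -0.25    -0.20]
  [  -0.10    -0.20     0.95    -0.25]
  [  -0.20    -0.10    -0.25     0.95]
Compute the cofactors C_ij = (−1)^(i+j)·(3×3 minor ij) of I−A; the adjugate is their transpose:
adj(I−A) = Cᵀ =
  [ 0.67325   0.07900   0.27550   0.16000]
  [ 0.16325   0.43900   0.21050   0.16500]
  [ 0.15800   0.12600   0.48200   0.17000]
  [ 0.20050   0.09600   0.20700   0.45000]
det(I−A) = Σ_j (I−A)_1j·C_1j = (0.60)(0.67325) + (0.00)(0.16325) + (-0.30)(0.15800) + (-0.10)(0.20050) = 0.3365
(I − A)⁻¹ = adj(I−A) / det(I−A) ≈
  [   2.0007     0.2348     0.8187     0.4755]
  [   0.4851     1.3046     0.6256     0.4903]
  [   0.4695     0.3744     1.4324     0.5052]
  [   0.5958     0.2853     0.6152     1.3373]
The output multiplier for sector j is the column-j sum of the Leontief inverse (I − A)⁻¹ = adj(I−A) / det(I−A).
Column 3 of adj(I−A): (0.27550, 0.21050, 0.48200, 0.20700); det(I−A) = 0.3365.
m_3 = (0.27550 + 0.21050 + 0.48200 + 0.20700) / 0.3365 = 1.175 / 0.3365 ≈ 3.492.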